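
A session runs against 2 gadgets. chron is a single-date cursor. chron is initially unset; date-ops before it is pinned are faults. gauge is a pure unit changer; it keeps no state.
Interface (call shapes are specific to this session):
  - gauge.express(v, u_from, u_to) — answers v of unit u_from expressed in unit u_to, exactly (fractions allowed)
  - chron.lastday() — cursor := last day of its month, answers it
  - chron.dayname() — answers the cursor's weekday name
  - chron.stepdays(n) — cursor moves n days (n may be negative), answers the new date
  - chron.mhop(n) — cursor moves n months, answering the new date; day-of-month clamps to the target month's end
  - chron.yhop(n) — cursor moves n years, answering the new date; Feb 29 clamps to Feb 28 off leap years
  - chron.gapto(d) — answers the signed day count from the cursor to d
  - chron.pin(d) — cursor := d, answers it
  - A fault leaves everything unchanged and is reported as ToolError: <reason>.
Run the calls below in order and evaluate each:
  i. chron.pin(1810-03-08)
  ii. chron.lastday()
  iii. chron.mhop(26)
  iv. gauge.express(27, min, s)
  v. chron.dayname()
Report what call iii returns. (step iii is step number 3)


Answer: 1812-05-31

Derivation:
[in] pin 1810-03-08
= 1810-03-08
[in] lastday
= 1810-03-31
[in] mhop 26
= 1812-05-31
[in] express 27 min s
= 1620
[in] dayname
= Sunday


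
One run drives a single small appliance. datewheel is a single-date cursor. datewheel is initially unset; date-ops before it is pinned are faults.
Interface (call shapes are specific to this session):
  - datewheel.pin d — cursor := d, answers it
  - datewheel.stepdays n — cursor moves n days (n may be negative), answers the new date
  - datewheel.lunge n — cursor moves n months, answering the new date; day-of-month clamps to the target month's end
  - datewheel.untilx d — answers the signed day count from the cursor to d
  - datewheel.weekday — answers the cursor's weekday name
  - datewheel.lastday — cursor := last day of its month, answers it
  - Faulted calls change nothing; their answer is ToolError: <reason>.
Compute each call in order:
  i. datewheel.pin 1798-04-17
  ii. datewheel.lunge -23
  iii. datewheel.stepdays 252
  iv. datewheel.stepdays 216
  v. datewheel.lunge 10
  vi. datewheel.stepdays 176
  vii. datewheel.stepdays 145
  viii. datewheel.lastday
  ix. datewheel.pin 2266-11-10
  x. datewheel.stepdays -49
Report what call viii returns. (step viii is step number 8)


Answer: 1799-05-31

Derivation:
·→ pin(d→1798-04-17)
·← 1798-04-17
·→ lunge(n→-23)
·← 1796-05-17
·→ stepdays(n→252)
·← 1797-01-24
·→ stepdays(n→216)
·← 1797-08-28
·→ lunge(n→10)
·← 1798-06-28
·→ stepdays(n→176)
·← 1798-12-21
·→ stepdays(n→145)
·← 1799-05-15
·→ lastday()
·← 1799-05-31
·→ pin(d→2266-11-10)
·← 2266-11-10
·→ stepdays(n→-49)
·← 2266-09-22


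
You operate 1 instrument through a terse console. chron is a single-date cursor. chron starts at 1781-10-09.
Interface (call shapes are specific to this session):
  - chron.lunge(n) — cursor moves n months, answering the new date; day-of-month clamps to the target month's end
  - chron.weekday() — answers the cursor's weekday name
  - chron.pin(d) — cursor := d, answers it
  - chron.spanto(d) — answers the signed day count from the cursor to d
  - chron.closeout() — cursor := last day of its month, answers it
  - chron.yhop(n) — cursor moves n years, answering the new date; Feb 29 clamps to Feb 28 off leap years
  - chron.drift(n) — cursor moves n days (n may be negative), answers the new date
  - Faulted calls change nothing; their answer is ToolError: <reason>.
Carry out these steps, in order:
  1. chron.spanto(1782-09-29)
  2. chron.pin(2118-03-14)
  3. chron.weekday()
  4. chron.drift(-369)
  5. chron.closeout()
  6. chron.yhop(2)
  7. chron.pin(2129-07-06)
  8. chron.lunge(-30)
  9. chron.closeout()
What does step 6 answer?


Answer: 2119-03-31

Derivation:
Then chron.spanto passing d: 1782-09-29, yielding 355.
I try chron.pin passing d: 2118-03-14, — result: 2118-03-14.
Using chron.weekday(), and see Monday.
I run chron.drift passing n: -369, and get 2117-03-10.
I invoke chron.closeout, and observe 2117-03-31.
Then chron.yhop passing n: 2, which returns 2119-03-31.
Next I call chron.pin passing d: 2129-07-06, yielding 2129-07-06.
Next I call chron.lunge passing n: -30, yielding 2127-01-06.
Calling chron.closeout, and see 2127-01-31.


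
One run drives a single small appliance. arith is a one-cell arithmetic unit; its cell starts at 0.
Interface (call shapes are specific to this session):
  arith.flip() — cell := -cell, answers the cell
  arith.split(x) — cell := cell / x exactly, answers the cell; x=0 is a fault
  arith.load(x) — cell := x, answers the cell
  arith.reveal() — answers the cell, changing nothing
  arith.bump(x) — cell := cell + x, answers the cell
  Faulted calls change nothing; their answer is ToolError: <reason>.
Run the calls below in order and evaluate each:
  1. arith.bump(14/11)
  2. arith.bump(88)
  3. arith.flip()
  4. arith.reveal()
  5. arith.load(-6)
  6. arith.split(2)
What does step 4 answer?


-> bump(14/11)
<- 14/11
-> bump(88)
<- 982/11
-> flip()
<- -982/11
-> reveal()
<- -982/11
-> load(-6)
<- -6
-> split(2)
<- -3

Answer: -982/11


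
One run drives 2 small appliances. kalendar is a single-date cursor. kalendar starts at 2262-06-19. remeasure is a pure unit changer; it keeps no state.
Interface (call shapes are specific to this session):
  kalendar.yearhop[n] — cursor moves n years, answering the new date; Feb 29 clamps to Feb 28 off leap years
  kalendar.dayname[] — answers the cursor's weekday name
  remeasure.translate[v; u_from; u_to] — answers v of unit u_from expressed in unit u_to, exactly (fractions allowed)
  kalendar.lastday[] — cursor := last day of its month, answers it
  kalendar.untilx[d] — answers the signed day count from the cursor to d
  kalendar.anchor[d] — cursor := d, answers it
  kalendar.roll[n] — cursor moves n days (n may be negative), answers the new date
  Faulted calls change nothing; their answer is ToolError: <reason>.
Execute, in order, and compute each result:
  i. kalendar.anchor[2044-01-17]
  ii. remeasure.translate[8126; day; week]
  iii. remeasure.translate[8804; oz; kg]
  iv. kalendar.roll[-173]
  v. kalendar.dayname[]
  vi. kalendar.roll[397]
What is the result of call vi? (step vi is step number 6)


Answer: 2044-08-28

Derivation:
! kalendar.anchor(2044-01-17) == 2044-01-17
! remeasure.translate(8126, day, week) == 8126/7
! remeasure.translate(8804, oz, kg) == 99835680637/400000000
! kalendar.roll(-173) == 2043-07-28
! kalendar.dayname() == Tuesday
! kalendar.roll(397) == 2044-08-28


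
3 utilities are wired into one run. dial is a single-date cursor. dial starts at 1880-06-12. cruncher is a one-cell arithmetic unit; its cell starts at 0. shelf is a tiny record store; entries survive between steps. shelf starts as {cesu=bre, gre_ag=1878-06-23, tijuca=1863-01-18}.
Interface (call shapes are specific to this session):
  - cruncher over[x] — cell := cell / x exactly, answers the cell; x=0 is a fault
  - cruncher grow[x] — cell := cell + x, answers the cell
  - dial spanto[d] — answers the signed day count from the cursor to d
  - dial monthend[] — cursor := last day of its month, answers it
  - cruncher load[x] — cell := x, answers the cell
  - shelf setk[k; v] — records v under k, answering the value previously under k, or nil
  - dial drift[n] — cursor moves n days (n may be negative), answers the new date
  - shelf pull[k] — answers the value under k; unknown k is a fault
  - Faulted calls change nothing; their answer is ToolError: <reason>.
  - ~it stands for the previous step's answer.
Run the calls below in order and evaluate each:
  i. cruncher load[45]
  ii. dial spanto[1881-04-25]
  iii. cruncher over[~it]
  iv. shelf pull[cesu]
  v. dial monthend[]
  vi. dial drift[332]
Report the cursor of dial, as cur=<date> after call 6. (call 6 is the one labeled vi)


// 1. cruncher load(x→45) => 45
// 2. dial spanto(d→1881-04-25) => 317
// 3. cruncher over(x→~it) => 45/317
// 4. shelf pull(k→cesu) => bre
// 5. dial monthend() => 1880-06-30
// 6. dial drift(n→332) => 1881-05-28

Answer: cur=1881-05-28


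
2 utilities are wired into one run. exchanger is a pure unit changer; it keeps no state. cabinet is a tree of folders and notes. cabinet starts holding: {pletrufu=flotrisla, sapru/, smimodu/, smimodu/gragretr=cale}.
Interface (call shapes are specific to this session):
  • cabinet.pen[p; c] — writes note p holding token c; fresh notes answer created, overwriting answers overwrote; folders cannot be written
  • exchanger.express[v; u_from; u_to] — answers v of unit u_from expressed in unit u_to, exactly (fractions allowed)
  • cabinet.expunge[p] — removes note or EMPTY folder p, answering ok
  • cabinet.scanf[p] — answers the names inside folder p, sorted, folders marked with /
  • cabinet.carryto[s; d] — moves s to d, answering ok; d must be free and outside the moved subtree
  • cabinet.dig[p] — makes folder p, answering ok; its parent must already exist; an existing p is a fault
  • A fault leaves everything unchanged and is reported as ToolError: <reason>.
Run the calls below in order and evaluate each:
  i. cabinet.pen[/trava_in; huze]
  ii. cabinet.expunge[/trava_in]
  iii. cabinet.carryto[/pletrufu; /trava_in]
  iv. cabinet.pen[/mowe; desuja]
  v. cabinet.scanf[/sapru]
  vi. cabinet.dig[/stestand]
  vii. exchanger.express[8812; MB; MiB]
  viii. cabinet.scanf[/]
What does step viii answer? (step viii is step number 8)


Answer: [mowe, sapru/, smimodu/, stestand/, trava_in]

Derivation:
Step: cabinet.pen[/trava_in; huze]
Result: created
Step: cabinet.expunge[/trava_in]
Result: ok
Step: cabinet.carryto[/pletrufu; /trava_in]
Result: ok
Step: cabinet.pen[/mowe; desuja]
Result: created
Step: cabinet.scanf[/sapru]
Result: []
Step: cabinet.dig[/stestand]
Result: ok
Step: exchanger.express[8812; MB; MiB]
Result: 34421875/4096
Step: cabinet.scanf[/]
Result: [mowe, sapru/, smimodu/, stestand/, trava_in]


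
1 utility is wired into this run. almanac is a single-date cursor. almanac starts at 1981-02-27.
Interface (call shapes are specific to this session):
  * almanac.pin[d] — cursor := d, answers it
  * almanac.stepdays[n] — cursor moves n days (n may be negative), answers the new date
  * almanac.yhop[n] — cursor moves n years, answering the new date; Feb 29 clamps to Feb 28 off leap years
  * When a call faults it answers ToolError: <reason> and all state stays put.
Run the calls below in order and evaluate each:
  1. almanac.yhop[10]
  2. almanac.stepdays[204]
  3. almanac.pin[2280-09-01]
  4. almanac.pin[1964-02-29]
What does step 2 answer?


Answer: 1991-09-19

Derivation:
Do: yhop[n=10]
See: 1991-02-27
Do: stepdays[n=204]
See: 1991-09-19
Do: pin[d=2280-09-01]
See: 2280-09-01
Do: pin[d=1964-02-29]
See: 1964-02-29


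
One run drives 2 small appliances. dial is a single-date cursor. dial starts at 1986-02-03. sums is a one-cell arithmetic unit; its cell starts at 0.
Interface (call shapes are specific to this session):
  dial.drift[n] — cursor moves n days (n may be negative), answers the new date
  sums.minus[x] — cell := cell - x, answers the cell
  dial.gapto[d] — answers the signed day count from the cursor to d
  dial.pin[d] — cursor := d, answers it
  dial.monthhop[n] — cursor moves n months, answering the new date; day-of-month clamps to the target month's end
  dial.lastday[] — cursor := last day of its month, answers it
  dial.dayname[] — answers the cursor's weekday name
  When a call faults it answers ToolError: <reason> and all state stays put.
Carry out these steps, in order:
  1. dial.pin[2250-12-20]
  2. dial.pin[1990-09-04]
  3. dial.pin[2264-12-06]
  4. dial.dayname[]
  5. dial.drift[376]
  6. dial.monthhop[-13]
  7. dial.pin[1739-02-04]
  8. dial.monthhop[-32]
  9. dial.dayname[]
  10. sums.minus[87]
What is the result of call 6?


I invoke dial.pin passing 2250-12-20, → 2250-12-20.
Then dial.pin passing 1990-09-04, and get 1990-09-04.
Calling dial.pin passing 2264-12-06, → 2264-12-06.
Now I run dial.dayname, → Tuesday.
I run dial.drift passing 376, → 2265-12-17.
Next I call dial.monthhop passing -13, — result: 2264-11-17.
Then dial.pin passing 1739-02-04, giving 1739-02-04.
I invoke dial.monthhop passing -32, and get 1736-06-04.
I invoke dial.dayname(), → Monday.
Calling sums.minus passing 87, and see -87.

Answer: 2264-11-17


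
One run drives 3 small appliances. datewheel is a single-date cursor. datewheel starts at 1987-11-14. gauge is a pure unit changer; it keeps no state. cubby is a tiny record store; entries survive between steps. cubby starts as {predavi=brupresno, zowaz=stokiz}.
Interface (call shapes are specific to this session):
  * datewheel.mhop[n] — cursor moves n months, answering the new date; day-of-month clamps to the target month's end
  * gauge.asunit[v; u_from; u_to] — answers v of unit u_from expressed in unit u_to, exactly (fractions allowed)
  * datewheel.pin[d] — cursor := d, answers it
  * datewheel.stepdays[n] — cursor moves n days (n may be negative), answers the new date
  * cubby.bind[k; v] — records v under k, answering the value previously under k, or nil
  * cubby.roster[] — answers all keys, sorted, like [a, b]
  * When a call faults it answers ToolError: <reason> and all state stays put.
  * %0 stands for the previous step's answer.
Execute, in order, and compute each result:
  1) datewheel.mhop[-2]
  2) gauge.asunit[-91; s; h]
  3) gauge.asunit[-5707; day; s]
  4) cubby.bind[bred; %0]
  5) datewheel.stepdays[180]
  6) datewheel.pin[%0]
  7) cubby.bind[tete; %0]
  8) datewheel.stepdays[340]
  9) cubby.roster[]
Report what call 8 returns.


I invoke mhop using n: -2, which returns 1987-09-14.
Next I call asunit using v: -91, u_from: s, u_to: h, and observe -91/3600.
Calling asunit using v: -5707, u_from: day, u_to: s: -493084800.
I call bind using k: bred, v: %0, → nil.
I run stepdays using n: 180, — result: 1988-03-12.
I run pin using d: %0: 1988-03-12.
Now I run bind using k: tete, v: %0, and get nil.
Then stepdays using n: 340, yielding 1989-02-15.
I try roster(), and see [bred, predavi, tete, zowaz].

Answer: 1989-02-15


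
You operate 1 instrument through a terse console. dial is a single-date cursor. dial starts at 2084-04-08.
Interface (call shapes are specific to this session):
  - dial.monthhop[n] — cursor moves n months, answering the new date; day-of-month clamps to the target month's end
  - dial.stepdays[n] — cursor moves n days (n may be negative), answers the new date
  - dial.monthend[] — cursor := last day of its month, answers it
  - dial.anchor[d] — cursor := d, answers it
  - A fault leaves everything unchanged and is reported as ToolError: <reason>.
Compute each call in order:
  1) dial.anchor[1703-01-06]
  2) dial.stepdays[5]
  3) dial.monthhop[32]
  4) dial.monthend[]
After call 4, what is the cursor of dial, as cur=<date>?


>> dial.anchor(d→1703-01-06)
<< 1703-01-06
>> dial.stepdays(n→5)
<< 1703-01-11
>> dial.monthhop(n→32)
<< 1705-09-11
>> dial.monthend()
<< 1705-09-30

Answer: cur=1705-09-30


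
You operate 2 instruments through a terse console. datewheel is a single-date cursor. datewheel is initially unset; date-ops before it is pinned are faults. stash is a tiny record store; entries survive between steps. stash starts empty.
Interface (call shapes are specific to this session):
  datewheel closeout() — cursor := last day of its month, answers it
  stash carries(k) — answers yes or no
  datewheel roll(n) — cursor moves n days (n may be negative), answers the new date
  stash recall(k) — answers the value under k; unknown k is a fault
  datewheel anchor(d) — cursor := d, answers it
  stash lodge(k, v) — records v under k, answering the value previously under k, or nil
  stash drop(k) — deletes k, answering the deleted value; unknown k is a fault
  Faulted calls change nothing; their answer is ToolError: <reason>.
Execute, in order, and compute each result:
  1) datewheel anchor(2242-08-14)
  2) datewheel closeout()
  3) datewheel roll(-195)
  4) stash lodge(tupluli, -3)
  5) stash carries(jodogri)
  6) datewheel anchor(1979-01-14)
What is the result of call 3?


-> datewheel anchor(d=2242-08-14)
<- 2242-08-14
-> datewheel closeout()
<- 2242-08-31
-> datewheel roll(n=-195)
<- 2242-02-17
-> stash lodge(k=tupluli, v=-3)
<- nil
-> stash carries(k=jodogri)
<- no
-> datewheel anchor(d=1979-01-14)
<- 1979-01-14

Answer: 2242-02-17


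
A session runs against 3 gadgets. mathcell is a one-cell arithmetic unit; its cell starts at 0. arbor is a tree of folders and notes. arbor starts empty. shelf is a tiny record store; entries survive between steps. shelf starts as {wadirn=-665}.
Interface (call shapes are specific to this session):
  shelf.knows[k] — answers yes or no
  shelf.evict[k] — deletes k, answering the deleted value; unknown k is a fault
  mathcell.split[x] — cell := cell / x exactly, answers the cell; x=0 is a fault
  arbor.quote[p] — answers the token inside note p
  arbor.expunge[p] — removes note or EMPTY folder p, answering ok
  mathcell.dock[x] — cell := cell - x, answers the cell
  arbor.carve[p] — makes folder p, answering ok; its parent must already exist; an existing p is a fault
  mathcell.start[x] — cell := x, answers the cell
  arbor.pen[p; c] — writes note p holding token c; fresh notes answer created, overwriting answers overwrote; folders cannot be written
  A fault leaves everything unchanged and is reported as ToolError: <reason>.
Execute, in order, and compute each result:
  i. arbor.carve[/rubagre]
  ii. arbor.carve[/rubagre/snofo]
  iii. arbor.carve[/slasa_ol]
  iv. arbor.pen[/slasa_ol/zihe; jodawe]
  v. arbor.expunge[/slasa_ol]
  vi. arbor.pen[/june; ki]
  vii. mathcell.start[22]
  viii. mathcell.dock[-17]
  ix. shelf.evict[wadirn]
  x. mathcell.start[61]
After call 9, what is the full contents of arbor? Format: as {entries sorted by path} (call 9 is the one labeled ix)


Answer: {june=ki, rubagre/, rubagre/snofo/, slasa_ol/, slasa_ol/zihe=jodawe}

Derivation:
~$ arbor.carve p→/rubagre
:: ok
~$ arbor.carve p→/rubagre/snofo
:: ok
~$ arbor.carve p→/slasa_ol
:: ok
~$ arbor.pen p→/slasa_ol/zihe c→jodawe
:: created
~$ arbor.expunge p→/slasa_ol
:: ToolError: not empty
~$ arbor.pen p→/june c→ki
:: created
~$ mathcell.start x→22
:: 22
~$ mathcell.dock x→-17
:: 39
~$ shelf.evict k→wadirn
:: -665
~$ mathcell.start x→61
:: 61


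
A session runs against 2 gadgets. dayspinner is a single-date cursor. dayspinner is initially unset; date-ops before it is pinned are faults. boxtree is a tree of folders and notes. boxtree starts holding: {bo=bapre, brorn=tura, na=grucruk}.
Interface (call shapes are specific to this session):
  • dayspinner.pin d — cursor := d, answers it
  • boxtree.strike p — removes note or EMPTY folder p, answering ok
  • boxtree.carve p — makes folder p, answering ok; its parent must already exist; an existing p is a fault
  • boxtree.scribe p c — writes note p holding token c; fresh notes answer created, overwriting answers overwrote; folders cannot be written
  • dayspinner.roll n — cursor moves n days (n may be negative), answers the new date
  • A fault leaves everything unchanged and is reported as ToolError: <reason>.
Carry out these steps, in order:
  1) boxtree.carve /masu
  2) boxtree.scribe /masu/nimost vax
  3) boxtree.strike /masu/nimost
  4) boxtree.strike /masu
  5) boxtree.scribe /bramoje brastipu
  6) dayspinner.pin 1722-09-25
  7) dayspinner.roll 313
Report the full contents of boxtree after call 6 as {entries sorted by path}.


Answer: {bo=bapre, bramoje=brastipu, brorn=tura, na=grucruk}

Derivation:
$ carve p='/masu'
[out] ok
$ scribe p='/masu/nimost' c='vax'
[out] created
$ strike p='/masu/nimost'
[out] ok
$ strike p='/masu'
[out] ok
$ scribe p='/bramoje' c='brastipu'
[out] created
$ pin d='1722-09-25'
[out] 1722-09-25
$ roll n='313'
[out] 1723-08-04


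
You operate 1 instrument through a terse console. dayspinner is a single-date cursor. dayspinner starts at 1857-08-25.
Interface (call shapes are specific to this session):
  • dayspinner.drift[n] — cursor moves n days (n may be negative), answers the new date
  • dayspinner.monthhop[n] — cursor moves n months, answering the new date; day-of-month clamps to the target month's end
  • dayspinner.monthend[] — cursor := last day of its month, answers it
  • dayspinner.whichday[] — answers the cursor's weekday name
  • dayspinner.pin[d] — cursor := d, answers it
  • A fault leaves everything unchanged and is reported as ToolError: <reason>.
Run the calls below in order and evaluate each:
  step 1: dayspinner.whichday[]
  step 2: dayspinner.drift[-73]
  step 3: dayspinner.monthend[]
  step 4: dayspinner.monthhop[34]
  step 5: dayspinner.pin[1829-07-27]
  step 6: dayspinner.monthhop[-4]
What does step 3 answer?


# 1. whichday() -> Tuesday
# 2. drift(n='-73') -> 1857-06-13
# 3. monthend() -> 1857-06-30
# 4. monthhop(n='34') -> 1860-04-30
# 5. pin(d='1829-07-27') -> 1829-07-27
# 6. monthhop(n='-4') -> 1829-03-27

Answer: 1857-06-30


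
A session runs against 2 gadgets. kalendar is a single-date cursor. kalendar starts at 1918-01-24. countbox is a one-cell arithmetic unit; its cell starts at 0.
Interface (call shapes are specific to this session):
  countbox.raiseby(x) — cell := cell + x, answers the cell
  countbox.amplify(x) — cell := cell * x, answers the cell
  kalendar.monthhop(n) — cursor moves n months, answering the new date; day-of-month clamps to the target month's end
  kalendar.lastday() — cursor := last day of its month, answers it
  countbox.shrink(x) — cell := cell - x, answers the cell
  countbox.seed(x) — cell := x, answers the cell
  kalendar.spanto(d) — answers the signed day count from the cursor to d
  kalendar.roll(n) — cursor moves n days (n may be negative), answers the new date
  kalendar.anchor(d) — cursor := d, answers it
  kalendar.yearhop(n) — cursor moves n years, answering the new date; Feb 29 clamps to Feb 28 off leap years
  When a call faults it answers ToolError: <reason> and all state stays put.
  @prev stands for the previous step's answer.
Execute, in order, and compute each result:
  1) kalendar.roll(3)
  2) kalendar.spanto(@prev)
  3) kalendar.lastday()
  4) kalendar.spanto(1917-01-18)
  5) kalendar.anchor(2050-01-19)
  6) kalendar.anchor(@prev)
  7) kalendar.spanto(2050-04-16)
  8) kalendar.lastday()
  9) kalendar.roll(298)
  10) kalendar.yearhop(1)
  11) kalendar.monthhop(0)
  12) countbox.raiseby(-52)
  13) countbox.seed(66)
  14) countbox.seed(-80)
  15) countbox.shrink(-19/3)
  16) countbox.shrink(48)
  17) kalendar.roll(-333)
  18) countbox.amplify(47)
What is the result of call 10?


>> kalendar.roll(n=3)
<< 1918-01-27
>> kalendar.spanto(d=@prev)
<< 0
>> kalendar.lastday()
<< 1918-01-31
>> kalendar.spanto(d=1917-01-18)
<< -378
>> kalendar.anchor(d=2050-01-19)
<< 2050-01-19
>> kalendar.anchor(d=@prev)
<< 2050-01-19
>> kalendar.spanto(d=2050-04-16)
<< 87
>> kalendar.lastday()
<< 2050-01-31
>> kalendar.roll(n=298)
<< 2050-11-25
>> kalendar.yearhop(n=1)
<< 2051-11-25
>> kalendar.monthhop(n=0)
<< 2051-11-25
>> countbox.raiseby(x=-52)
<< -52
>> countbox.seed(x=66)
<< 66
>> countbox.seed(x=-80)
<< -80
>> countbox.shrink(x=-19/3)
<< -221/3
>> countbox.shrink(x=48)
<< -365/3
>> kalendar.roll(n=-333)
<< 2050-12-27
>> countbox.amplify(x=47)
<< -17155/3

Answer: 2051-11-25


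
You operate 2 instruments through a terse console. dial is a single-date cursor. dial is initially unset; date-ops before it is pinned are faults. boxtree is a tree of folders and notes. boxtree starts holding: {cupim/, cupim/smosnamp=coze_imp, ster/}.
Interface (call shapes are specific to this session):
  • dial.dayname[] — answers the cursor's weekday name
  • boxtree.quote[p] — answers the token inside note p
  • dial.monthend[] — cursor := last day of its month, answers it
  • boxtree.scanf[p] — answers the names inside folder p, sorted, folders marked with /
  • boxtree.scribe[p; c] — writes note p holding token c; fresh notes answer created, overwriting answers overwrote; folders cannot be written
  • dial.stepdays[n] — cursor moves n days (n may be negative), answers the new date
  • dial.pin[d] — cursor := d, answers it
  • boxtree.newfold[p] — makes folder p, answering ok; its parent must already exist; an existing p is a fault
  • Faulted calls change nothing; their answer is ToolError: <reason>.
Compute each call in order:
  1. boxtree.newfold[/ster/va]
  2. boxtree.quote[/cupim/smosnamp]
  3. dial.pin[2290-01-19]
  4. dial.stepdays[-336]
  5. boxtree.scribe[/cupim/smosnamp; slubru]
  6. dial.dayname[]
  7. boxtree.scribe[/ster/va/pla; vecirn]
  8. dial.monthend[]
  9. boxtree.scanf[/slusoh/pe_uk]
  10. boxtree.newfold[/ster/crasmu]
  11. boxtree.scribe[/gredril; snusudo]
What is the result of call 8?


% newfold p='/ster/va'
  ok
% quote p='/cupim/smosnamp'
  coze_imp
% pin d='2290-01-19'
  2290-01-19
% stepdays n='-336'
  2289-02-17
% scribe p='/cupim/smosnamp' c='slubru'
  overwrote
% dayname
  Sunday
% scribe p='/ster/va/pla' c='vecirn'
  created
% monthend
  2289-02-28
% scanf p='/slusoh/pe_uk'
  ToolError: not found
% newfold p='/ster/crasmu'
  ok
% scribe p='/gredril' c='snusudo'
  created

Answer: 2289-02-28


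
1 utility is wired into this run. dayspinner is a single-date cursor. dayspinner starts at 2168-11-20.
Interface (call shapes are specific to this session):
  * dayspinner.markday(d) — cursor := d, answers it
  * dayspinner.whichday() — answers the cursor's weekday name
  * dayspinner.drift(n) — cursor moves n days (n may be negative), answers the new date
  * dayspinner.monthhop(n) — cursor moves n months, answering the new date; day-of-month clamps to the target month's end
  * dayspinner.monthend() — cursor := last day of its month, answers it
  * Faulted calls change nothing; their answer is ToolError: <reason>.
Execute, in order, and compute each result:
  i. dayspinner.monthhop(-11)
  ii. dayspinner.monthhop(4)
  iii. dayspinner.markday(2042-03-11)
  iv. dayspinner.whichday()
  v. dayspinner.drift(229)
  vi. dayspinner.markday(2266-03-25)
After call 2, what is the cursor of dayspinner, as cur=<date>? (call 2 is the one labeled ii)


Answer: cur=2168-04-20

Derivation:
CALL dayspinner.monthhop[n=-11]
RET  2167-12-20
CALL dayspinner.monthhop[n=4]
RET  2168-04-20
CALL dayspinner.markday[d=2042-03-11]
RET  2042-03-11
CALL dayspinner.whichday[]
RET  Tuesday
CALL dayspinner.drift[n=229]
RET  2042-10-26
CALL dayspinner.markday[d=2266-03-25]
RET  2266-03-25


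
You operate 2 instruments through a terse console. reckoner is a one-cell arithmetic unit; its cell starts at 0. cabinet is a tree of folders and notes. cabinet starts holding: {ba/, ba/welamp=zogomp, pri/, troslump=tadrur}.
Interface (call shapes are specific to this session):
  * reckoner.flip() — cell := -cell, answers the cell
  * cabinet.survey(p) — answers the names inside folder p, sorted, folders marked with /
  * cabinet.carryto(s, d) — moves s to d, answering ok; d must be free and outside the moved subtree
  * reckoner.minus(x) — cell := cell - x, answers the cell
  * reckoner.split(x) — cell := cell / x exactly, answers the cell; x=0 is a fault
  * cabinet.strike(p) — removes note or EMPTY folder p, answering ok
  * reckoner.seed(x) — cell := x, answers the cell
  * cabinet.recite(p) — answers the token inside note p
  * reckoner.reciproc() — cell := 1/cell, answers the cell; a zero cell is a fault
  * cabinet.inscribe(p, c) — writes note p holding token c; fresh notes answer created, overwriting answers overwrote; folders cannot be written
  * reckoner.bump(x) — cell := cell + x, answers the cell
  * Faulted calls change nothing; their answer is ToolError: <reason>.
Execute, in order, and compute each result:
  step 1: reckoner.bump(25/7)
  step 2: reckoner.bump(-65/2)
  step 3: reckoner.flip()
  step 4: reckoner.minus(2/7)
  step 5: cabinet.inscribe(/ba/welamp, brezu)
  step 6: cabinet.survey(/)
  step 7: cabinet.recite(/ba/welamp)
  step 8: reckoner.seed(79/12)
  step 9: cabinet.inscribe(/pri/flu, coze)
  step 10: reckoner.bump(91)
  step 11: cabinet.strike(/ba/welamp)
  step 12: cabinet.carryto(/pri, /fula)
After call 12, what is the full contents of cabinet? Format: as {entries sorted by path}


> reckoner.bump x='25/7'
[out] 25/7
> reckoner.bump x='-65/2'
[out] -405/14
> reckoner.flip
[out] 405/14
> reckoner.minus x='2/7'
[out] 401/14
> cabinet.inscribe p='/ba/welamp' c='brezu'
[out] overwrote
> cabinet.survey p='/'
[out] [ba/, pri/, troslump]
> cabinet.recite p='/ba/welamp'
[out] brezu
> reckoner.seed x='79/12'
[out] 79/12
> cabinet.inscribe p='/pri/flu' c='coze'
[out] created
> reckoner.bump x='91'
[out] 1171/12
> cabinet.strike p='/ba/welamp'
[out] ok
> cabinet.carryto s='/pri' d='/fula'
[out] ok

Answer: {ba/, fula/, fula/flu=coze, troslump=tadrur}


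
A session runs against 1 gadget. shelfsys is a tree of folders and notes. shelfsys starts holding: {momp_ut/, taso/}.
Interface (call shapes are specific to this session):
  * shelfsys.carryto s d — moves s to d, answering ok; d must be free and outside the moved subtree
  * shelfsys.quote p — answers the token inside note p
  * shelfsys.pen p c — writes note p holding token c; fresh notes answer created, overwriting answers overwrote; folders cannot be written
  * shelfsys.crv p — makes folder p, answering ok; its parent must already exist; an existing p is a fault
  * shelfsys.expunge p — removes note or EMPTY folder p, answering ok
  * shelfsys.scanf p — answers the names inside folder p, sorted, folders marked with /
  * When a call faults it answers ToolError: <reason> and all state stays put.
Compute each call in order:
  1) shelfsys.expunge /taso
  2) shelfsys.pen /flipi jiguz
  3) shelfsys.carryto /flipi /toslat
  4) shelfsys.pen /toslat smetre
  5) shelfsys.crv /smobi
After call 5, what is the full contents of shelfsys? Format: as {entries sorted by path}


Step: expunge[p→/taso]
Result: ok
Step: pen[p→/flipi; c→jiguz]
Result: created
Step: carryto[s→/flipi; d→/toslat]
Result: ok
Step: pen[p→/toslat; c→smetre]
Result: overwrote
Step: crv[p→/smobi]
Result: ok

Answer: {momp_ut/, smobi/, toslat=smetre}


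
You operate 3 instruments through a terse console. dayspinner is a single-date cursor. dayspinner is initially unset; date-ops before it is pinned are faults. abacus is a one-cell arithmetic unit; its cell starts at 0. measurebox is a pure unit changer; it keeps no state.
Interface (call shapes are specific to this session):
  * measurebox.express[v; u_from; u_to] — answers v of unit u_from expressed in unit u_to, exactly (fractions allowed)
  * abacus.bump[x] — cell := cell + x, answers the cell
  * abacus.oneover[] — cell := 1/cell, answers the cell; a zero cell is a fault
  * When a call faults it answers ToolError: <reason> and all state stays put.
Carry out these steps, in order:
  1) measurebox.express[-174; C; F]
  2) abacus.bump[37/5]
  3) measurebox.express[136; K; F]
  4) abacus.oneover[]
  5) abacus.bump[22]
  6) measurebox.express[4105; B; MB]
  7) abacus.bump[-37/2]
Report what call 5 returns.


Answer: 819/37

Derivation:
Do: measurebox.express[v='-174'; u_from='C'; u_to='F']
See: -1406/5
Do: abacus.bump[x='37/5']
See: 37/5
Do: measurebox.express[v='136'; u_from='K'; u_to='F']
See: -21487/100
Do: abacus.oneover[]
See: 5/37
Do: abacus.bump[x='22']
See: 819/37
Do: measurebox.express[v='4105'; u_from='B'; u_to='MB']
See: 821/200000
Do: abacus.bump[x='-37/2']
See: 269/74


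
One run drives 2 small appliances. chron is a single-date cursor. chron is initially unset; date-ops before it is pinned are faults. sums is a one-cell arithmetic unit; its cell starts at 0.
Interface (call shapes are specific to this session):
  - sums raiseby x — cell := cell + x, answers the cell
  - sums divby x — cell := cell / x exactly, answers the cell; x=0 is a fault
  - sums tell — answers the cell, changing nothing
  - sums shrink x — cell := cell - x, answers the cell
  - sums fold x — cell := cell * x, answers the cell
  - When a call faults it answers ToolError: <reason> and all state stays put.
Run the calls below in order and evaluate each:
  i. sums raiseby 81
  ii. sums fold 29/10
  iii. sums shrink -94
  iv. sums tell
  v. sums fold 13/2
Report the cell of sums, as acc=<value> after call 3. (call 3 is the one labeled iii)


Now I run sums raiseby with x: 81, and see 81.
Invoking sums fold with x: 29/10, and observe 2349/10.
Then sums shrink with x: -94, and observe 3289/10.
Then sums tell, and observe 3289/10.
Next I call sums fold with x: 13/2, → 42757/20.

Answer: acc=3289/10


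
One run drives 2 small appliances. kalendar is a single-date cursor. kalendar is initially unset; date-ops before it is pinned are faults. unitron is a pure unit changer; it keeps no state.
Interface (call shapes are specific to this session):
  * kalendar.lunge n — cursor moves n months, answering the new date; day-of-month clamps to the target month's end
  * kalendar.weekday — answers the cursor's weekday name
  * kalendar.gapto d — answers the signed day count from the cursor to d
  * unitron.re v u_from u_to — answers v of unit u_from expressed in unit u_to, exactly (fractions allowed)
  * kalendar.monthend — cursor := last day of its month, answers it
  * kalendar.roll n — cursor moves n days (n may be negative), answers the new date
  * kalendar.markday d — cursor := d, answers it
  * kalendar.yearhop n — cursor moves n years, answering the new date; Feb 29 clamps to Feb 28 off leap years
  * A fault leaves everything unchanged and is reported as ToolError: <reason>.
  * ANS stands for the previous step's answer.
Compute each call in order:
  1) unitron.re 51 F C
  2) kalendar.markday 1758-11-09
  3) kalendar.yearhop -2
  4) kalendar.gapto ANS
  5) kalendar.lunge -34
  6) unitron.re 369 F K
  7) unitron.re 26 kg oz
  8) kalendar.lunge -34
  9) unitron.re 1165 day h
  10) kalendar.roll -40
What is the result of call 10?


>> unitron.re(51, F, C)
<< 95/9
>> kalendar.markday(1758-11-09)
<< 1758-11-09
>> kalendar.yearhop(-2)
<< 1756-11-09
>> kalendar.gapto(ANS)
<< 0
>> kalendar.lunge(-34)
<< 1754-01-09
>> unitron.re(369, F, K)
<< 82867/180
>> unitron.re(26, kg, oz)
<< 41600000000/45359237
>> kalendar.lunge(-34)
<< 1751-03-09
>> unitron.re(1165, day, h)
<< 27960
>> kalendar.roll(-40)
<< 1751-01-28

Answer: 1751-01-28


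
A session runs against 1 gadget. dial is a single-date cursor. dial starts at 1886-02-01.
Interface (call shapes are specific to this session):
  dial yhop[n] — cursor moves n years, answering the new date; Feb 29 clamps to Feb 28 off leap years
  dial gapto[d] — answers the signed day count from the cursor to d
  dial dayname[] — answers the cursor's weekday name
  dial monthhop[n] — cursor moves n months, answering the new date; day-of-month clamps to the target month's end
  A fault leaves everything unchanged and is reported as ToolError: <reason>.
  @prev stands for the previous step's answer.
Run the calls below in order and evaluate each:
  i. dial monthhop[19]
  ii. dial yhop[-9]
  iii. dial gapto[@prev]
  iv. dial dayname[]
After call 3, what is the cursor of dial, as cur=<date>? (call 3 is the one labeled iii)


Answer: cur=1878-09-01

Derivation:
I try dial monthhop using n: 19: 1887-09-01.
I try dial yhop using n: -9, giving 1878-09-01.
I try dial gapto using d: @prev, which returns 0.
I call dial dayname(), — result: Sunday.


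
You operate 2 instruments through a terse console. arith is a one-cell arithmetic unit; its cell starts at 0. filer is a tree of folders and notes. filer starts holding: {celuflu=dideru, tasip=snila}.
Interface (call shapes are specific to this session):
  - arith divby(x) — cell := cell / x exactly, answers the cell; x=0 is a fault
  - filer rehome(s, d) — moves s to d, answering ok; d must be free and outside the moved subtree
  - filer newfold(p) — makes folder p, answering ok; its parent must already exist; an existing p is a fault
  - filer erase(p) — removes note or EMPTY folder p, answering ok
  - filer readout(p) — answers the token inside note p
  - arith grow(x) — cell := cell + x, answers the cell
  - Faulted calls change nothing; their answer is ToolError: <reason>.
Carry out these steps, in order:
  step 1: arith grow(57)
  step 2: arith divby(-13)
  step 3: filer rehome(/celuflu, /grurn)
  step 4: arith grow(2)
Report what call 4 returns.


Answer: -31/13

Derivation:
·→ arith grow(x→57)
·← 57
·→ arith divby(x→-13)
·← -57/13
·→ filer rehome(s→/celuflu, d→/grurn)
·← ok
·→ arith grow(x→2)
·← -31/13


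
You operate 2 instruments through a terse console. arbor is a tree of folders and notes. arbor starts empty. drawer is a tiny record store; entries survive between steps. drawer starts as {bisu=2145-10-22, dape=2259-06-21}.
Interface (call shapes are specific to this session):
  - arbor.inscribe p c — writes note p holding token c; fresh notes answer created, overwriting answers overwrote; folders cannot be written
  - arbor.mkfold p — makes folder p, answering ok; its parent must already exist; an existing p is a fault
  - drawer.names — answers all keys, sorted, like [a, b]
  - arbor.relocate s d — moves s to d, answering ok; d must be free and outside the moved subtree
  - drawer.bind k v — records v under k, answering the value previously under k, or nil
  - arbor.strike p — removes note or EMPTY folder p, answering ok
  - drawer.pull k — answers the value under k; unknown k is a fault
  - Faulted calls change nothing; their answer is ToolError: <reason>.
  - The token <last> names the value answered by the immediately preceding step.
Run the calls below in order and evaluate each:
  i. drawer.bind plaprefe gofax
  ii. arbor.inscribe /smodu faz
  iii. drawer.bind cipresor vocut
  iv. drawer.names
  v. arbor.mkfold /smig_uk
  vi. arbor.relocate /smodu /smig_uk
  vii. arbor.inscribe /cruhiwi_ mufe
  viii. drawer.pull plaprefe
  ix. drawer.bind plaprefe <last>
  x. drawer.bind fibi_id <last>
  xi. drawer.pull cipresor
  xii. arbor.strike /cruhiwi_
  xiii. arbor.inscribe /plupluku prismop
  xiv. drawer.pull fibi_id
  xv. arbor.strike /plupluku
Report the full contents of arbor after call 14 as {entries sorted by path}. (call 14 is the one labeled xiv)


Invoking drawer.bind using k→plaprefe, v→gofax, → nil.
I call arbor.inscribe using p→/smodu, c→faz, giving created.
I call drawer.bind using k→cipresor, v→vocut: nil.
Now I run drawer.names(): [bisu, cipresor, dape, plaprefe].
Invoking arbor.mkfold using p→/smig_uk, yielding ok.
I run arbor.relocate using s→/smodu, d→/smig_uk, which returns ToolError: exists.
I call arbor.inscribe using p→/cruhiwi_, c→mufe, and observe created.
I use drawer.pull using k→plaprefe, yielding gofax.
Using drawer.bind using k→plaprefe, v→<last>, → gofax.
I invoke drawer.bind using k→fibi_id, v→<last>, giving nil.
Invoking drawer.pull using k→cipresor, → vocut.
I call arbor.strike using p→/cruhiwi_: ok.
I call arbor.inscribe using p→/plupluku, c→prismop, and see created.
Invoking drawer.pull using k→fibi_id, giving gofax.
Calling arbor.strike using p→/plupluku, yielding ok.

Answer: {plupluku=prismop, smig_uk/, smodu=faz}


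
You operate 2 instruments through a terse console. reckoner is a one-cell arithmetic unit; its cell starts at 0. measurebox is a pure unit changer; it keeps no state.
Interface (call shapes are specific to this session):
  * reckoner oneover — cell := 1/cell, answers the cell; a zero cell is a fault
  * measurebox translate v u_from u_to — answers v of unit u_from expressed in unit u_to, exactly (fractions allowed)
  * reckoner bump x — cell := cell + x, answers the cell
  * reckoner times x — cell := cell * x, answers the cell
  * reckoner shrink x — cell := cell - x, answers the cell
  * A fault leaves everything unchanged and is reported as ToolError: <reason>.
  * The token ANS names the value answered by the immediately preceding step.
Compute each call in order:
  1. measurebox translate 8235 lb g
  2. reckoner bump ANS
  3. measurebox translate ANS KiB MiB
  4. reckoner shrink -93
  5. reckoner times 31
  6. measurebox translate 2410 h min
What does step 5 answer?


# measurebox translate(v='8235', u_from='lb', u_to='g') -> 74706663339/20000
# reckoner bump(x='ANS') -> 74706663339/20000
# measurebox translate(v='ANS', u_from='KiB', u_to='MiB') -> 74706663339/20480000
# reckoner shrink(x='-93') -> 74708523339/20000
# reckoner times(x='31') -> 2315964223509/20000
# measurebox translate(v='2410', u_from='h', u_to='min') -> 144600

Answer: 2315964223509/20000
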